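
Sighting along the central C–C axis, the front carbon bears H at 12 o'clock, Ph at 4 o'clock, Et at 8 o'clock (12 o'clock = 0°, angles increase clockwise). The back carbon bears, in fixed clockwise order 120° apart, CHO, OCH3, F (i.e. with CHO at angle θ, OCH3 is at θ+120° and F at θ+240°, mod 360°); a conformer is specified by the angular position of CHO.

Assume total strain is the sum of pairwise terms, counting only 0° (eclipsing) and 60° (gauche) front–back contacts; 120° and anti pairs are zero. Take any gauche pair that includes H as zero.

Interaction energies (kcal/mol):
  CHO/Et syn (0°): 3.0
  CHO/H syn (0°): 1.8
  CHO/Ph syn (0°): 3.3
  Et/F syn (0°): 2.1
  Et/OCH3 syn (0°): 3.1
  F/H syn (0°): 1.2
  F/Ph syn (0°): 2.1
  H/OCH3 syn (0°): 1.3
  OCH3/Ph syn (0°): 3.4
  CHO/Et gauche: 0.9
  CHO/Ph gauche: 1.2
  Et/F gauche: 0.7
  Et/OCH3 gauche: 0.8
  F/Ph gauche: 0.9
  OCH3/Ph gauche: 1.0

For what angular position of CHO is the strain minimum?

300°

CHO at 0° (eclipsed): H–CHO eclipsed, Ph–OCH3 eclipsed, Et–F eclipsed; 1.8 + 3.4 + 2.1 = 7.3 kcal/mol.
CHO at 60° (staggered): Ph–CHO gauche, Ph–OCH3 gauche, Et–OCH3 gauche, Et–F gauche; 1.2 + 1.0 + 0.8 + 0.7 = 3.7 kcal/mol.
CHO at 120° (eclipsed): H–F eclipsed, Ph–CHO eclipsed, Et–OCH3 eclipsed; 1.2 + 3.3 + 3.1 = 7.6 kcal/mol.
CHO at 180° (staggered): Ph–CHO gauche, Ph–F gauche, Et–CHO gauche, Et–OCH3 gauche; 1.2 + 0.9 + 0.9 + 0.8 = 3.8 kcal/mol.
CHO at 240° (eclipsed): H–OCH3 eclipsed, Ph–F eclipsed, Et–CHO eclipsed; 1.3 + 2.1 + 3.0 = 6.4 kcal/mol.
CHO at 300° (staggered): Ph–OCH3 gauche, Ph–F gauche, Et–CHO gauche, Et–F gauche; 1.0 + 0.9 + 0.9 + 0.7 = 3.5 kcal/mol.
The minimum (3.5 kcal/mol) occurs with CHO at 300°.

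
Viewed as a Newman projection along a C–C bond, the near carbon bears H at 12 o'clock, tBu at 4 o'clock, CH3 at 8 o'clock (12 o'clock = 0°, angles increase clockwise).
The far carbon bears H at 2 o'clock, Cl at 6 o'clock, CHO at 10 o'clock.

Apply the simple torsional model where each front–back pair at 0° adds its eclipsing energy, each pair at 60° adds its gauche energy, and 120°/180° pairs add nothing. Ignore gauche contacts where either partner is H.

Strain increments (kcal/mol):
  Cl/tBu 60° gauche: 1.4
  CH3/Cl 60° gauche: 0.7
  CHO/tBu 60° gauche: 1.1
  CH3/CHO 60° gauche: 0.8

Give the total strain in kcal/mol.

This conformer (staggered): tBu(120°)/Cl(180°) gauche 1.4; CH3(240°)/Cl(180°) gauche 0.7; CH3(240°)/CHO(300°) gauche 0.8 → 2.9 kcal/mol.

2.9 kcal/mol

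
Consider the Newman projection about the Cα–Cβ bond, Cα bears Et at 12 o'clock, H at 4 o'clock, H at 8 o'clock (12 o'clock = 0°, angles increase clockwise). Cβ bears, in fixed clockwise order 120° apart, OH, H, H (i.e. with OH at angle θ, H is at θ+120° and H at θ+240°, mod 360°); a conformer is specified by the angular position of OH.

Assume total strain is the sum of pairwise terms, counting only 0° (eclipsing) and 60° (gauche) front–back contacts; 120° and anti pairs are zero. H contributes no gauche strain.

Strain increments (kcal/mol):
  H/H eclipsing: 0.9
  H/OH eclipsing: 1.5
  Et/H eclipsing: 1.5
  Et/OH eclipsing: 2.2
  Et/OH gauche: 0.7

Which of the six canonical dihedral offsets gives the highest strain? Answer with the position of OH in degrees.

OH at 0° (eclipsed): Et(0°)/OH(0°) eclipsed 2.2; H(120°)/H(120°) eclipsed 0.9; H(240°)/H(240°) eclipsed 0.9 → 4.0 kcal/mol.
OH at 60° (staggered): Et(0°)/OH(60°) gauche 0.7 → 0.7 kcal/mol.
OH at 120° (eclipsed): Et(0°)/H(0°) eclipsed 1.5; H(120°)/OH(120°) eclipsed 1.5; H(240°)/H(240°) eclipsed 0.9 → 3.9 kcal/mol.
OH at 180° (staggered): no non-H gauche contacts → 0.0 kcal/mol.
OH at 240° (eclipsed): Et(0°)/H(0°) eclipsed 1.5; H(120°)/H(120°) eclipsed 0.9; H(240°)/OH(240°) eclipsed 1.5 → 3.9 kcal/mol.
OH at 300° (staggered): Et(0°)/OH(300°) gauche 0.7 → 0.7 kcal/mol.
The maximum (4.0 kcal/mol) occurs with OH at 0°.

0°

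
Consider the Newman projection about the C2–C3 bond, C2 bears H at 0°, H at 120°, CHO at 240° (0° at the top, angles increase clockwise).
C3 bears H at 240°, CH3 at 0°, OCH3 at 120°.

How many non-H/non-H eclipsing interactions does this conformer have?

Every eclipsing pair involves H, so the count is 0.

0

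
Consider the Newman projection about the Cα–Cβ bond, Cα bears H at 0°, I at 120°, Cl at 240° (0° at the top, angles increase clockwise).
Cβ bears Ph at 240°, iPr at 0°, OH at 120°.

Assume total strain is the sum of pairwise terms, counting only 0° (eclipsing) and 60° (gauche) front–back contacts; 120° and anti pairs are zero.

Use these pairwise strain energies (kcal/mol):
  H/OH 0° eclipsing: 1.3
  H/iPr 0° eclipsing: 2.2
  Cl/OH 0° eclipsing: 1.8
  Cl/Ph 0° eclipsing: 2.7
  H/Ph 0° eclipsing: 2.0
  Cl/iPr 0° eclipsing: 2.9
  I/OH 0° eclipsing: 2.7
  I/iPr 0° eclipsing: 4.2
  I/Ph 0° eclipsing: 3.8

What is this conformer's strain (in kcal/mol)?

7.6 kcal/mol

This conformer is eclipsed. H at 0° is eclipsed with iPr at 0° (2.2); I at 120° is eclipsed with OH at 120° (2.7); Cl at 240° is eclipsed with Ph at 240° (2.7). Total 7.6 kcal/mol.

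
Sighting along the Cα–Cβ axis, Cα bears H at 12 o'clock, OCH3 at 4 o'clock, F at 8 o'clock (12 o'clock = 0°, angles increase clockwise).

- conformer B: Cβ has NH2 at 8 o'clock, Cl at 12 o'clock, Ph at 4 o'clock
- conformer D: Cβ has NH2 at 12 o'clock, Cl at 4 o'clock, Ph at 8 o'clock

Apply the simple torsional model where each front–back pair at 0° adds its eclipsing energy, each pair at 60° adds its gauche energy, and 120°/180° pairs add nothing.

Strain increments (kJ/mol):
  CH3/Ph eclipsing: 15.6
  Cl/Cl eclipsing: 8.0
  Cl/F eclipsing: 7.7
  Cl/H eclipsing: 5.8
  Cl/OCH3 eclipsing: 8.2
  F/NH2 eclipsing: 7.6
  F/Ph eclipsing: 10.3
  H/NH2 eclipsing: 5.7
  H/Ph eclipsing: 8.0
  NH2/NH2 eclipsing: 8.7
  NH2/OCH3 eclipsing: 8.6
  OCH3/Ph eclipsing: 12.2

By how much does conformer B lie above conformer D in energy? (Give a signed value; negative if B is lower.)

+1.4 kJ/mol

B (eclipsed): H(0°)/Cl(0°) eclipsed 5.8; OCH3(120°)/Ph(120°) eclipsed 12.2; F(240°)/NH2(240°) eclipsed 7.6 → 25.6 kJ/mol.
D (eclipsed): H(0°)/NH2(0°) eclipsed 5.7; OCH3(120°)/Cl(120°) eclipsed 8.2; F(240°)/Ph(240°) eclipsed 10.3 → 24.2 kJ/mol.
E(B) − E(D) = 25.6 − 24.2 = +1.4 kJ/mol.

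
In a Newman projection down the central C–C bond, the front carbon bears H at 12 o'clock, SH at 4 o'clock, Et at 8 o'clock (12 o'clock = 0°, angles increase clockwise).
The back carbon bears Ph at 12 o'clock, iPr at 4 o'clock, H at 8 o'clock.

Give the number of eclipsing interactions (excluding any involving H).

1

Non-H eclipsing pairs: SH(120°)/iPr(120°) — 1 interaction.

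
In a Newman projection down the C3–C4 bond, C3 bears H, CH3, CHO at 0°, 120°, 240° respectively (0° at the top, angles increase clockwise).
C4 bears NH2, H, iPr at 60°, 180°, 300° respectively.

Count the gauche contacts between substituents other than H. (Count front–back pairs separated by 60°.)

2

Non-H gauche pairs: CH3(120°)/NH2(60°); CHO(240°)/iPr(300°) — 2 interactions.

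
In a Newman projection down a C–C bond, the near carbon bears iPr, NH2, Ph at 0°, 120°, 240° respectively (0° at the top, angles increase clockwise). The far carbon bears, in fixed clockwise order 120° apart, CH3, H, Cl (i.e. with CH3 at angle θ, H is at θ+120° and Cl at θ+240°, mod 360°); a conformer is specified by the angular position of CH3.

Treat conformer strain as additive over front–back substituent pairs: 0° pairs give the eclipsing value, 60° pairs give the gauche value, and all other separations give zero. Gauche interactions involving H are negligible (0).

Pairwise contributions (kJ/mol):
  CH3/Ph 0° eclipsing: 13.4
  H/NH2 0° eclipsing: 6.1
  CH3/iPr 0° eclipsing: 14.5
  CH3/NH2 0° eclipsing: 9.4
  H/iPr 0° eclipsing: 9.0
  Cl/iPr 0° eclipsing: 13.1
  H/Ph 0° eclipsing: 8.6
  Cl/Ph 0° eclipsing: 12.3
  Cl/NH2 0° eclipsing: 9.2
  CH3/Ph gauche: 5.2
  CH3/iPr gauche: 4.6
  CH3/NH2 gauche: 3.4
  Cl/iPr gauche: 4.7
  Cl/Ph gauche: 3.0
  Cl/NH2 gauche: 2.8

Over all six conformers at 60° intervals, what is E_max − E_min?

CH3 at 0° (eclipsed): iPr(0°)/CH3(0°) eclipsed 14.5; NH2(120°)/H(120°) eclipsed 6.1; Ph(240°)/Cl(240°) eclipsed 12.3 → 32.9 kJ/mol.
CH3 at 60° (staggered): iPr(0°)/CH3(60°) gauche 4.6; iPr(0°)/Cl(300°) gauche 4.7; NH2(120°)/CH3(60°) gauche 3.4; Ph(240°)/Cl(300°) gauche 3.0 → 15.7 kJ/mol.
CH3 at 120° (eclipsed): iPr(0°)/Cl(0°) eclipsed 13.1; NH2(120°)/CH3(120°) eclipsed 9.4; Ph(240°)/H(240°) eclipsed 8.6 → 31.1 kJ/mol.
CH3 at 180° (staggered): iPr(0°)/Cl(60°) gauche 4.7; NH2(120°)/CH3(180°) gauche 3.4; NH2(120°)/Cl(60°) gauche 2.8; Ph(240°)/CH3(180°) gauche 5.2 → 16.1 kJ/mol.
CH3 at 240° (eclipsed): iPr(0°)/H(0°) eclipsed 9.0; NH2(120°)/Cl(120°) eclipsed 9.2; Ph(240°)/CH3(240°) eclipsed 13.4 → 31.6 kJ/mol.
CH3 at 300° (staggered): iPr(0°)/CH3(300°) gauche 4.6; NH2(120°)/Cl(180°) gauche 2.8; Ph(240°)/CH3(300°) gauche 5.2; Ph(240°)/Cl(180°) gauche 3.0 → 15.6 kJ/mol.
Max at 0° (32.9 kJ/mol), min at 300° (15.6 kJ/mol); barrier = 17.3 kJ/mol.

17.3 kJ/mol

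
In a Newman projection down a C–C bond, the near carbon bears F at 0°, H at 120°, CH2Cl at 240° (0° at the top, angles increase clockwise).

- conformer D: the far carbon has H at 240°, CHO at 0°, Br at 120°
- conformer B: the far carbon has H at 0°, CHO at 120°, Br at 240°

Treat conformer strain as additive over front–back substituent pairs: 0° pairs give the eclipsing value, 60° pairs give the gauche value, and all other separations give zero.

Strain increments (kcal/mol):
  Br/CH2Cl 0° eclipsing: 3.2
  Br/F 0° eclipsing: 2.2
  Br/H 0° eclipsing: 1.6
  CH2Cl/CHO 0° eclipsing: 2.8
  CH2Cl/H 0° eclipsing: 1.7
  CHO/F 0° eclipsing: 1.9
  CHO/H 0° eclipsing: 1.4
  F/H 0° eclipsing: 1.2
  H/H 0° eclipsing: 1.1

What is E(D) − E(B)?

-0.6 kcal/mol

D (eclipsed): F(0°)/CHO(0°) eclipsed 1.9; H(120°)/Br(120°) eclipsed 1.6; CH2Cl(240°)/H(240°) eclipsed 1.7 → 5.2 kcal/mol.
B (eclipsed): F(0°)/H(0°) eclipsed 1.2; H(120°)/CHO(120°) eclipsed 1.4; CH2Cl(240°)/Br(240°) eclipsed 3.2 → 5.8 kcal/mol.
E(D) − E(B) = 5.2 − 5.8 = -0.6 kcal/mol.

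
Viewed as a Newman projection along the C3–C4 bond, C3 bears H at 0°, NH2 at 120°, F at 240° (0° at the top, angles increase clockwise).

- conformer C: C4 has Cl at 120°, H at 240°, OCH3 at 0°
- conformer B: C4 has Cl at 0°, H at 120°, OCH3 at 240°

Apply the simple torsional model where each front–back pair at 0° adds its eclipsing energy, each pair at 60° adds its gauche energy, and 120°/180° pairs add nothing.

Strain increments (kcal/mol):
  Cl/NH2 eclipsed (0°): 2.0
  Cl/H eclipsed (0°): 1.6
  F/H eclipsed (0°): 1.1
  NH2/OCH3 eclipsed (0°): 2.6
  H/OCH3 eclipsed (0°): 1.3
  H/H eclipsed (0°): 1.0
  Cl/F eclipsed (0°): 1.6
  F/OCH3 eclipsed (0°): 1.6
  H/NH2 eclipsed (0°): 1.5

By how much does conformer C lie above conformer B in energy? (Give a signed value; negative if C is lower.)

-0.3 kcal/mol

C (eclipsed): H–OCH3 eclipsed, NH2–Cl eclipsed, F–H eclipsed; 1.3 + 2.0 + 1.1 = 4.4 kcal/mol.
B (eclipsed): H–Cl eclipsed, NH2–H eclipsed, F–OCH3 eclipsed; 1.6 + 1.5 + 1.6 = 4.7 kcal/mol.
E(C) − E(B) = 4.4 − 4.7 = -0.3 kcal/mol.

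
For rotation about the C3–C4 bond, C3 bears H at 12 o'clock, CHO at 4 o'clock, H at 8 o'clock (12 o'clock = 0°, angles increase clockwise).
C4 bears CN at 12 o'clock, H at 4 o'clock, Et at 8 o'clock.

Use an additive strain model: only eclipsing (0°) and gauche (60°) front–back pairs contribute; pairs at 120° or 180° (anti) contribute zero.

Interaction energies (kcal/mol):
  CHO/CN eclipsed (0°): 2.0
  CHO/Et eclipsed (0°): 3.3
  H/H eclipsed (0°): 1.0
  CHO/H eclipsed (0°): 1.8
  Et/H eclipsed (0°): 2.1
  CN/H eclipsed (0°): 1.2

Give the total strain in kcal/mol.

5.1 kcal/mol

This conformer (eclipsed): H(0°)/CN(0°) eclipsed 1.2; CHO(120°)/H(120°) eclipsed 1.8; H(240°)/Et(240°) eclipsed 2.1 → 5.1 kcal/mol.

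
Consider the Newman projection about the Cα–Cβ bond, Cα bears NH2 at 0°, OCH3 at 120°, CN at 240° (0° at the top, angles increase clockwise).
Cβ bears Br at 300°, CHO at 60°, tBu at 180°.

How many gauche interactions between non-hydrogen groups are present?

Non-H gauche pairs: NH2(0°)/Br(300°); NH2(0°)/CHO(60°); OCH3(120°)/CHO(60°); OCH3(120°)/tBu(180°); CN(240°)/Br(300°); CN(240°)/tBu(180°) — 6 interactions.

6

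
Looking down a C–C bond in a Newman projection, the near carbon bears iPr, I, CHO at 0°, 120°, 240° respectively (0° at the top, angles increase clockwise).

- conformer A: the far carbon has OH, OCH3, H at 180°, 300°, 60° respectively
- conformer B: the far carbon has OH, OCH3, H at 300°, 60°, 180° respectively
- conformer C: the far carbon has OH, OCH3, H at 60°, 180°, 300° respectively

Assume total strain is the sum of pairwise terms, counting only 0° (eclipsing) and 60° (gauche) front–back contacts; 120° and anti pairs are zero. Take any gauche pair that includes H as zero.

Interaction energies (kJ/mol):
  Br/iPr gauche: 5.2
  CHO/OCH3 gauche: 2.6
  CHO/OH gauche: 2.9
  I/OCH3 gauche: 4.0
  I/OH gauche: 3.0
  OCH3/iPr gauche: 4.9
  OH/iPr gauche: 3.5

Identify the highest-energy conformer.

B

A (staggered): iPr(0°)/OCH3(300°) gauche 4.9; I(120°)/OH(180°) gauche 3.0; CHO(240°)/OH(180°) gauche 2.9; CHO(240°)/OCH3(300°) gauche 2.6 → 13.4 kJ/mol.
B (staggered): iPr(0°)/OH(300°) gauche 3.5; iPr(0°)/OCH3(60°) gauche 4.9; I(120°)/OCH3(60°) gauche 4.0; CHO(240°)/OH(300°) gauche 2.9 → 15.3 kJ/mol.
C (staggered): iPr(0°)/OH(60°) gauche 3.5; I(120°)/OH(60°) gauche 3.0; I(120°)/OCH3(180°) gauche 4.0; CHO(240°)/OCH3(180°) gauche 2.6 → 13.1 kJ/mol.
B has the highest total (15.3 kJ/mol).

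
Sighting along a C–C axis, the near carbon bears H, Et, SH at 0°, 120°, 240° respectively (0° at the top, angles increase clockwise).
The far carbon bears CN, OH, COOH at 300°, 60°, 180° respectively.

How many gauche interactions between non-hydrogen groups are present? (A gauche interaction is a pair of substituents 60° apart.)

4

Non-H gauche pairs: Et(120°)/OH(60°); Et(120°)/COOH(180°); SH(240°)/CN(300°); SH(240°)/COOH(180°) — 4 interactions.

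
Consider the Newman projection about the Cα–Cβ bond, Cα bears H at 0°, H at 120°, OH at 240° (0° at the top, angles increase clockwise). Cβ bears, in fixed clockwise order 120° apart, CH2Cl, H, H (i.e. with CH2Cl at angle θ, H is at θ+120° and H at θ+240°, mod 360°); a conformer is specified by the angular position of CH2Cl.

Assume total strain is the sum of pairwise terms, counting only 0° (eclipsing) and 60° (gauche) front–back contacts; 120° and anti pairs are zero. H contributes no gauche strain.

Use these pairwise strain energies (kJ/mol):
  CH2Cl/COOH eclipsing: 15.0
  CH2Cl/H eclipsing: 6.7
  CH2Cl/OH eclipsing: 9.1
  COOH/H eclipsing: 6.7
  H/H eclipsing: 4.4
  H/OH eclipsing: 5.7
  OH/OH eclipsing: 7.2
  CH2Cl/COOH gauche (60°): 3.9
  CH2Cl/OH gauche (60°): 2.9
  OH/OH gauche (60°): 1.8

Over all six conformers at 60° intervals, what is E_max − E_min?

17.9 kJ/mol

CH2Cl at 0° is eclipsed. H at 0° is eclipsed with CH2Cl at 0° (6.7); H at 120° is eclipsed with H at 120° (4.4); OH at 240° is eclipsed with H at 240° (5.7). Total 16.8 kJ/mol.
CH2Cl at 60° (staggered): no non-H gauche contacts → 0.0 kJ/mol.
CH2Cl at 120° is eclipsed. H at 0° is eclipsed with H at 0° (4.4); H at 120° is eclipsed with CH2Cl at 120° (6.7); OH at 240° is eclipsed with H at 240° (5.7). Total 16.8 kJ/mol.
CH2Cl at 180° is staggered. OH at 240° is gauche with CH2Cl at 180° (2.9). Total 2.9 kJ/mol.
CH2Cl at 240° is eclipsed. H at 0° is eclipsed with H at 0° (4.4); H at 120° is eclipsed with H at 120° (4.4); OH at 240° is eclipsed with CH2Cl at 240° (9.1). Total 17.9 kJ/mol.
CH2Cl at 300° is staggered. OH at 240° is gauche with CH2Cl at 300° (2.9). Total 2.9 kJ/mol.
Max at 240° (17.9 kJ/mol), min at 60° (0.0 kJ/mol); barrier = 17.9 kJ/mol.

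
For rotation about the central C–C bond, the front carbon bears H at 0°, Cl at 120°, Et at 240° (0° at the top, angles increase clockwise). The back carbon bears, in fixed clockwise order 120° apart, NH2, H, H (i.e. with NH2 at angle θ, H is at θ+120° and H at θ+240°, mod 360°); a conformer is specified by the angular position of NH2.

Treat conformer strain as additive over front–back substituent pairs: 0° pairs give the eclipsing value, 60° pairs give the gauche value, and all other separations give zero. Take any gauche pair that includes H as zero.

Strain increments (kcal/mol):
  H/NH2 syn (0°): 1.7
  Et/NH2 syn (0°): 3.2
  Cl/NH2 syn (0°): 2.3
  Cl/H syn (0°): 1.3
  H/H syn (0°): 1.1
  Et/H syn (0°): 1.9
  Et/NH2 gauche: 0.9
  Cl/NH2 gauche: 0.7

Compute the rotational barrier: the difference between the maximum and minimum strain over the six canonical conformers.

NH2 at 0° (eclipsed): H(0°)/NH2(0°) eclipsed 1.7; Cl(120°)/H(120°) eclipsed 1.3; Et(240°)/H(240°) eclipsed 1.9 → 4.9 kcal/mol.
NH2 at 60° (staggered): Cl(120°)/NH2(60°) gauche 0.7 → 0.7 kcal/mol.
NH2 at 120° (eclipsed): H(0°)/H(0°) eclipsed 1.1; Cl(120°)/NH2(120°) eclipsed 2.3; Et(240°)/H(240°) eclipsed 1.9 → 5.3 kcal/mol.
NH2 at 180° (staggered): Cl(120°)/NH2(180°) gauche 0.7; Et(240°)/NH2(180°) gauche 0.9 → 1.6 kcal/mol.
NH2 at 240° (eclipsed): H(0°)/H(0°) eclipsed 1.1; Cl(120°)/H(120°) eclipsed 1.3; Et(240°)/NH2(240°) eclipsed 3.2 → 5.6 kcal/mol.
NH2 at 300° (staggered): Et(240°)/NH2(300°) gauche 0.9 → 0.9 kcal/mol.
Max at 240° (5.6 kcal/mol), min at 60° (0.7 kcal/mol); barrier = 4.9 kcal/mol.

4.9 kcal/mol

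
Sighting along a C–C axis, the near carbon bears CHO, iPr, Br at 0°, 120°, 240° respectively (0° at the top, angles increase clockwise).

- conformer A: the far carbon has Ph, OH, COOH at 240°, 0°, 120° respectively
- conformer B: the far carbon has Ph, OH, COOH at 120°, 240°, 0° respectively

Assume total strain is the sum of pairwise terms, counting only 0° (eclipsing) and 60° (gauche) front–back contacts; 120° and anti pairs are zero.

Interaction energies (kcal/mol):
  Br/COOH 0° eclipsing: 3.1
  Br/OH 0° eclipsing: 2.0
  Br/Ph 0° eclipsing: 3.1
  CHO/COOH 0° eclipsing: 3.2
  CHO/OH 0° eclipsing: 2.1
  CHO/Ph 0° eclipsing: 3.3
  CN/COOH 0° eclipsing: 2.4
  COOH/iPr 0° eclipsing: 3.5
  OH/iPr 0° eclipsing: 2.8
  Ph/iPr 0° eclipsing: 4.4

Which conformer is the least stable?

A (eclipsed): CHO–OH eclipsed, iPr–COOH eclipsed, Br–Ph eclipsed; 2.1 + 3.5 + 3.1 = 8.7 kcal/mol.
B (eclipsed): CHO–COOH eclipsed, iPr–Ph eclipsed, Br–OH eclipsed; 3.2 + 4.4 + 2.0 = 9.6 kcal/mol.
B has the highest total (9.6 kcal/mol).

B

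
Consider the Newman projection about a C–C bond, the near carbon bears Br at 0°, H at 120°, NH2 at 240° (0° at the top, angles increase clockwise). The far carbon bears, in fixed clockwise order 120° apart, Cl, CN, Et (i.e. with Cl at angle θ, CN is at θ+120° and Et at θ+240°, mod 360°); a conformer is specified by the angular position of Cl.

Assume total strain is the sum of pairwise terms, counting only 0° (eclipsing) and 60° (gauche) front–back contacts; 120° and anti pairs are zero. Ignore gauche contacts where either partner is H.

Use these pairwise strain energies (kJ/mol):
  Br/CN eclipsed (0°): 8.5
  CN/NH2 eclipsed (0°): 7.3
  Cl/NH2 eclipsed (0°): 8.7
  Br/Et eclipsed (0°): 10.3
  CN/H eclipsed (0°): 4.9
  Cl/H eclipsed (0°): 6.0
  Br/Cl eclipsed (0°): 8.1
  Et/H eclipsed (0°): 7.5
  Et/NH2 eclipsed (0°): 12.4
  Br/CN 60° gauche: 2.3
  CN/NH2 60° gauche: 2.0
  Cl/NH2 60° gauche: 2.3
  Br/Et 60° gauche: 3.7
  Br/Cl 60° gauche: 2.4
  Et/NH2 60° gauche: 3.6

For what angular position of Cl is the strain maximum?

0°

Cl at 0° (eclipsed): Br(0°)/Cl(0°) eclipsed 8.1; H(120°)/CN(120°) eclipsed 4.9; NH2(240°)/Et(240°) eclipsed 12.4 → 25.4 kJ/mol.
Cl at 60° (staggered): Br(0°)/Cl(60°) gauche 2.4; Br(0°)/Et(300°) gauche 3.7; NH2(240°)/CN(180°) gauche 2.0; NH2(240°)/Et(300°) gauche 3.6 → 11.7 kJ/mol.
Cl at 120° (eclipsed): Br(0°)/Et(0°) eclipsed 10.3; H(120°)/Cl(120°) eclipsed 6.0; NH2(240°)/CN(240°) eclipsed 7.3 → 23.6 kJ/mol.
Cl at 180° (staggered): Br(0°)/CN(300°) gauche 2.3; Br(0°)/Et(60°) gauche 3.7; NH2(240°)/Cl(180°) gauche 2.3; NH2(240°)/CN(300°) gauche 2.0 → 10.3 kJ/mol.
Cl at 240° (eclipsed): Br(0°)/CN(0°) eclipsed 8.5; H(120°)/Et(120°) eclipsed 7.5; NH2(240°)/Cl(240°) eclipsed 8.7 → 24.7 kJ/mol.
Cl at 300° (staggered): Br(0°)/Cl(300°) gauche 2.4; Br(0°)/CN(60°) gauche 2.3; NH2(240°)/Cl(300°) gauche 2.3; NH2(240°)/Et(180°) gauche 3.6 → 10.6 kJ/mol.
The maximum (25.4 kJ/mol) occurs with Cl at 0°.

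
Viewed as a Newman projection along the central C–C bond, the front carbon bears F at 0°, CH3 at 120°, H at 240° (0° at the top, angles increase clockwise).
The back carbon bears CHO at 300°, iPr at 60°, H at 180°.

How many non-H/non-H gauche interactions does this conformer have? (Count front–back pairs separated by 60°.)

3

Non-H gauche pairs: F(0°)/CHO(300°); F(0°)/iPr(60°); CH3(120°)/iPr(60°) — 3 interactions.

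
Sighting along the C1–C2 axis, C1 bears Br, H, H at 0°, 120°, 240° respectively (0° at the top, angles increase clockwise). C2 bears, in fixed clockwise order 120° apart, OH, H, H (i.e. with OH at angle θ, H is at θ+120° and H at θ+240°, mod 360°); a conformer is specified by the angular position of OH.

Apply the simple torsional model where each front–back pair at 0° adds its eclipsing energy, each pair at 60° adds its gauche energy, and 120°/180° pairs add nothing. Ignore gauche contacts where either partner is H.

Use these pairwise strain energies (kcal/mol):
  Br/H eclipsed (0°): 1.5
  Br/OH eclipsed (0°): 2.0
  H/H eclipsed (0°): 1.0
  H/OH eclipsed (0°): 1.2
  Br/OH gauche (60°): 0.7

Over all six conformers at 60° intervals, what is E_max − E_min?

OH at 0° (eclipsed): Br(0°)/OH(0°) eclipsed 2.0; H(120°)/H(120°) eclipsed 1.0; H(240°)/H(240°) eclipsed 1.0 → 4.0 kcal/mol.
OH at 60° (staggered): Br(0°)/OH(60°) gauche 0.7 → 0.7 kcal/mol.
OH at 120° (eclipsed): Br(0°)/H(0°) eclipsed 1.5; H(120°)/OH(120°) eclipsed 1.2; H(240°)/H(240°) eclipsed 1.0 → 3.7 kcal/mol.
OH at 180° (staggered): no non-H gauche contacts → 0.0 kcal/mol.
OH at 240° (eclipsed): Br(0°)/H(0°) eclipsed 1.5; H(120°)/H(120°) eclipsed 1.0; H(240°)/OH(240°) eclipsed 1.2 → 3.7 kcal/mol.
OH at 300° (staggered): Br(0°)/OH(300°) gauche 0.7 → 0.7 kcal/mol.
Max at 0° (4.0 kcal/mol), min at 180° (0.0 kcal/mol); barrier = 4.0 kcal/mol.

4.0 kcal/mol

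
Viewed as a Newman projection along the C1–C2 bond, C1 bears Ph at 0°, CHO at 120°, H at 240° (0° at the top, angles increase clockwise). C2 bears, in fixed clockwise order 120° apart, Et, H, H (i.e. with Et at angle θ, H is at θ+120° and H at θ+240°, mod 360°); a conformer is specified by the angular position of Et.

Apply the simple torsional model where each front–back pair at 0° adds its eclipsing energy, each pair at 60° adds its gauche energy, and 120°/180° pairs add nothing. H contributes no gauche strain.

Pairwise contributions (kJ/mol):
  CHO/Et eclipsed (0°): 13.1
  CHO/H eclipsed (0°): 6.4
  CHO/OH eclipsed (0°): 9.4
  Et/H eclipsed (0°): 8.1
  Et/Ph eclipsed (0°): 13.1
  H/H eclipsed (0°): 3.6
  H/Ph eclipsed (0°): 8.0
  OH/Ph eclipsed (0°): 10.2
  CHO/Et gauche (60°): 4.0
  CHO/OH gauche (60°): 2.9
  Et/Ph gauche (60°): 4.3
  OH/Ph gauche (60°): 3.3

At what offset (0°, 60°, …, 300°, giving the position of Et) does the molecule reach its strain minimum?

Et at 0° (eclipsed): Ph(0°)/Et(0°) eclipsed 13.1; CHO(120°)/H(120°) eclipsed 6.4; H(240°)/H(240°) eclipsed 3.6 → 23.1 kJ/mol.
Et at 60° (staggered): Ph(0°)/Et(60°) gauche 4.3; CHO(120°)/Et(60°) gauche 4.0 → 8.3 kJ/mol.
Et at 120° (eclipsed): Ph(0°)/H(0°) eclipsed 8.0; CHO(120°)/Et(120°) eclipsed 13.1; H(240°)/H(240°) eclipsed 3.6 → 24.7 kJ/mol.
Et at 180° (staggered): CHO(120°)/Et(180°) gauche 4.0 → 4.0 kJ/mol.
Et at 240° (eclipsed): Ph(0°)/H(0°) eclipsed 8.0; CHO(120°)/H(120°) eclipsed 6.4; H(240°)/Et(240°) eclipsed 8.1 → 22.5 kJ/mol.
Et at 300° (staggered): Ph(0°)/Et(300°) gauche 4.3 → 4.3 kJ/mol.
The minimum (4.0 kJ/mol) occurs with Et at 180°.

180°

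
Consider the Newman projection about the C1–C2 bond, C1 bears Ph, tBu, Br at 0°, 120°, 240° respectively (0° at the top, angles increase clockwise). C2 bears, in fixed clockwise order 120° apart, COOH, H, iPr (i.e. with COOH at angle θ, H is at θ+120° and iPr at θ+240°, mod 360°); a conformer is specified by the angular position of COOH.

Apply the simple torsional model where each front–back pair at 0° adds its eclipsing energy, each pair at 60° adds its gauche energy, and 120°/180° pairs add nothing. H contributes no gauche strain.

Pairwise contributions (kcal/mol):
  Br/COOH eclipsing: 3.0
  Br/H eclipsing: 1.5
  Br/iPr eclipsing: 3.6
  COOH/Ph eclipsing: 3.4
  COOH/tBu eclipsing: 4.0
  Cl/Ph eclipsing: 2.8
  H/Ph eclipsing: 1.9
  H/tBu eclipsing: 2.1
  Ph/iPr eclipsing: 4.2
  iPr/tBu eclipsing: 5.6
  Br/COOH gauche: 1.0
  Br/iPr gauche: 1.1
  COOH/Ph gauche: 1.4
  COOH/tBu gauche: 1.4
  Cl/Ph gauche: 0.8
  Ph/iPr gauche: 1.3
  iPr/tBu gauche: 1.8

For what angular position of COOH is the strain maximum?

240°

COOH at 0° (eclipsed): Ph–COOH eclipsed, tBu–H eclipsed, Br–iPr eclipsed; 3.4 + 2.1 + 3.6 = 9.1 kcal/mol.
COOH at 60° (staggered): Ph–COOH gauche, Ph–iPr gauche, tBu–COOH gauche, Br–iPr gauche; 1.4 + 1.3 + 1.4 + 1.1 = 5.2 kcal/mol.
COOH at 120° (eclipsed): Ph–iPr eclipsed, tBu–COOH eclipsed, Br–H eclipsed; 4.2 + 4.0 + 1.5 = 9.7 kcal/mol.
COOH at 180° (staggered): Ph–iPr gauche, tBu–COOH gauche, tBu–iPr gauche, Br–COOH gauche; 1.3 + 1.4 + 1.8 + 1.0 = 5.5 kcal/mol.
COOH at 240° (eclipsed): Ph–H eclipsed, tBu–iPr eclipsed, Br–COOH eclipsed; 1.9 + 5.6 + 3.0 = 10.5 kcal/mol.
COOH at 300° (staggered): Ph–COOH gauche, tBu–iPr gauche, Br–COOH gauche, Br–iPr gauche; 1.4 + 1.8 + 1.0 + 1.1 = 5.3 kcal/mol.
The maximum (10.5 kcal/mol) occurs with COOH at 240°.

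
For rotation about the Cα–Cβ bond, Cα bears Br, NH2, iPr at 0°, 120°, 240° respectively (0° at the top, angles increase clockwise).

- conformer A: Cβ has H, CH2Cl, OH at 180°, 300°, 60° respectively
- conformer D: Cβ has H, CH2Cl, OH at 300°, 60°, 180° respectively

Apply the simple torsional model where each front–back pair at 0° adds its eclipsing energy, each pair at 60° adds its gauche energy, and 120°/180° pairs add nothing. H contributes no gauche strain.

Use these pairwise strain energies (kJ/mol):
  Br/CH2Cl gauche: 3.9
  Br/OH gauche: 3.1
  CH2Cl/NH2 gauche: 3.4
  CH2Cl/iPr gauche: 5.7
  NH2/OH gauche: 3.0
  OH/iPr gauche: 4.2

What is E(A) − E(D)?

+1.2 kJ/mol

A (staggered): Br–CH2Cl gauche, Br–OH gauche, NH2–OH gauche, iPr–CH2Cl gauche; 3.9 + 3.1 + 3.0 + 5.7 = 15.7 kJ/mol.
D (staggered): Br–CH2Cl gauche, NH2–CH2Cl gauche, NH2–OH gauche, iPr–OH gauche; 3.9 + 3.4 + 3.0 + 4.2 = 14.5 kJ/mol.
E(A) − E(D) = 15.7 − 14.5 = +1.2 kJ/mol.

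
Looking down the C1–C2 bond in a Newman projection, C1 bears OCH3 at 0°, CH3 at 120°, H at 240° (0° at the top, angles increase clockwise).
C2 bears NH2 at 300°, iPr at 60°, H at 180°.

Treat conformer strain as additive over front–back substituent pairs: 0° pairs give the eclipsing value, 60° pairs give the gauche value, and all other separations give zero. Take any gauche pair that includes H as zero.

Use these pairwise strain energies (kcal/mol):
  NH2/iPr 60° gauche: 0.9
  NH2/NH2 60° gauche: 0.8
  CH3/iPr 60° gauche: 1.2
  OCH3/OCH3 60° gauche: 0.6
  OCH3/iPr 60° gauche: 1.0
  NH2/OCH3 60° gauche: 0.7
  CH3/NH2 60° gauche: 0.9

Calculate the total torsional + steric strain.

This conformer (staggered): OCH3(0°)/NH2(300°) gauche 0.7; OCH3(0°)/iPr(60°) gauche 1.0; CH3(120°)/iPr(60°) gauche 1.2 → 2.9 kcal/mol.

2.9 kcal/mol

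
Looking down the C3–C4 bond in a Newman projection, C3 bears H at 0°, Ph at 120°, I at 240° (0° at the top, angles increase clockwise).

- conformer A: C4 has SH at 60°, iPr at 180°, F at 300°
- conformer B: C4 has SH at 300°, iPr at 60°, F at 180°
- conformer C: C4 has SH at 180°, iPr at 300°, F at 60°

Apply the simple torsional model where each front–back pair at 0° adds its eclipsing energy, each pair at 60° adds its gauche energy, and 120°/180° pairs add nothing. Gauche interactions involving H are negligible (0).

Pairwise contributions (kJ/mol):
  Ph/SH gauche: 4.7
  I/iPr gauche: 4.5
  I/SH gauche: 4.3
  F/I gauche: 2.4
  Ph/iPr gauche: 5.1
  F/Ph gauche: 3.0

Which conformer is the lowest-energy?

B

A (staggered): Ph(120°)/SH(60°) gauche 4.7; Ph(120°)/iPr(180°) gauche 5.1; I(240°)/iPr(180°) gauche 4.5; I(240°)/F(300°) gauche 2.4 → 16.7 kJ/mol.
B (staggered): Ph(120°)/iPr(60°) gauche 5.1; Ph(120°)/F(180°) gauche 3.0; I(240°)/SH(300°) gauche 4.3; I(240°)/F(180°) gauche 2.4 → 14.8 kJ/mol.
C (staggered): Ph(120°)/SH(180°) gauche 4.7; Ph(120°)/F(60°) gauche 3.0; I(240°)/SH(180°) gauche 4.3; I(240°)/iPr(300°) gauche 4.5 → 16.5 kJ/mol.
B has the lowest total (14.8 kJ/mol).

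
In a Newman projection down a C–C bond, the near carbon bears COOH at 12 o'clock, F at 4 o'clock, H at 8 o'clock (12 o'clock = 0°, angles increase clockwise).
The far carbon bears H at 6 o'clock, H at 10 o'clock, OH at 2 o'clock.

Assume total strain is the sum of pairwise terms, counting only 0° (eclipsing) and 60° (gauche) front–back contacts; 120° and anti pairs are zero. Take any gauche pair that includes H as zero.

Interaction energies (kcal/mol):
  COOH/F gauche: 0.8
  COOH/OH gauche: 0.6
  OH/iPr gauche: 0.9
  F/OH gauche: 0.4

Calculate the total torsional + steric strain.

This conformer (staggered): COOH–OH gauche, F–OH gauche; 0.6 + 0.4 = 1.0 kcal/mol.

1.0 kcal/mol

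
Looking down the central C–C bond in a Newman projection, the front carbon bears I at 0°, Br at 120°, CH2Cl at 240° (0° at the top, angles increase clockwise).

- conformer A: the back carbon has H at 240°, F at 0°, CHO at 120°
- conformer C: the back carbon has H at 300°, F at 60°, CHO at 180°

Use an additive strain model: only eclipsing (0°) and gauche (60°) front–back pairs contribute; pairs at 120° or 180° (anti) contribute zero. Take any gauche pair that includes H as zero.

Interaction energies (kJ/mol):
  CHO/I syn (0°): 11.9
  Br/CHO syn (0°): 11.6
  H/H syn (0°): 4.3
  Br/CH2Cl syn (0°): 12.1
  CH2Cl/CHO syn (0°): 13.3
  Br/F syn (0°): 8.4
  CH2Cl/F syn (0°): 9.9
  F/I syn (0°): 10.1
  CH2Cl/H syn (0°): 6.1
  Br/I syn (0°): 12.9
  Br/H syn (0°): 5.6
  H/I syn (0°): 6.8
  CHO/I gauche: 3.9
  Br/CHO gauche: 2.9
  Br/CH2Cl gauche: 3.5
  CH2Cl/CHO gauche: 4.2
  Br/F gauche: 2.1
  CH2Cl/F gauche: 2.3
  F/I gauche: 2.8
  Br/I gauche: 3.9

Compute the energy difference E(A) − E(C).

A (eclipsed): I(0°)/F(0°) eclipsed 10.1; Br(120°)/CHO(120°) eclipsed 11.6; CH2Cl(240°)/H(240°) eclipsed 6.1 → 27.8 kJ/mol.
C (staggered): I(0°)/F(60°) gauche 2.8; Br(120°)/F(60°) gauche 2.1; Br(120°)/CHO(180°) gauche 2.9; CH2Cl(240°)/CHO(180°) gauche 4.2 → 12.0 kJ/mol.
E(A) − E(C) = 27.8 − 12.0 = +15.8 kJ/mol.

+15.8 kJ/mol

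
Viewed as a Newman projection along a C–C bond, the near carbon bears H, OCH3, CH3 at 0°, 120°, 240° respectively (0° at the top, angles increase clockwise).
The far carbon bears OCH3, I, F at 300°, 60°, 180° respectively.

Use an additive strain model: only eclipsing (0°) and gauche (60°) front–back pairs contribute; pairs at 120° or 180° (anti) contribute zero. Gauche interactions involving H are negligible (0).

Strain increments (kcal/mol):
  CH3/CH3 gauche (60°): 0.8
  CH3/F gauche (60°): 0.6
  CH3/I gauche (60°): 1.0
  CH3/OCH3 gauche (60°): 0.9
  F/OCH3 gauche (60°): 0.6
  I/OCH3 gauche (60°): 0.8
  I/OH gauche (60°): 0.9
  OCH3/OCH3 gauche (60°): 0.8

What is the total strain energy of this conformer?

This conformer is staggered. OCH3 at 120° is gauche with I at 60° (0.8); OCH3 at 120° is gauche with F at 180° (0.6); CH3 at 240° is gauche with OCH3 at 300° (0.9); CH3 at 240° is gauche with F at 180° (0.6). Total 2.9 kcal/mol.

2.9 kcal/mol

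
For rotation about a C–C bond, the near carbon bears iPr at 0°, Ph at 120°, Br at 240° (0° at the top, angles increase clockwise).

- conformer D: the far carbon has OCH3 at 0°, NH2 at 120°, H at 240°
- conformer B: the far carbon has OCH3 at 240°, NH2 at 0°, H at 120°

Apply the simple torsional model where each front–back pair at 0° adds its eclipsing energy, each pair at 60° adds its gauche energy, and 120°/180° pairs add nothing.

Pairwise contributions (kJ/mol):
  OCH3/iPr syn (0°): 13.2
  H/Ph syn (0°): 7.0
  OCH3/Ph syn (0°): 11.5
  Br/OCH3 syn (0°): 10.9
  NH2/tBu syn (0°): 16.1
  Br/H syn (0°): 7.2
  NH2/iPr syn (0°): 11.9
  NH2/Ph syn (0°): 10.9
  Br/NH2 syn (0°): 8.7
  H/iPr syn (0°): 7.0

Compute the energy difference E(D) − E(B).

+1.5 kJ/mol

D (eclipsed): iPr(0°)/OCH3(0°) eclipsed 13.2; Ph(120°)/NH2(120°) eclipsed 10.9; Br(240°)/H(240°) eclipsed 7.2 → 31.3 kJ/mol.
B (eclipsed): iPr(0°)/NH2(0°) eclipsed 11.9; Ph(120°)/H(120°) eclipsed 7.0; Br(240°)/OCH3(240°) eclipsed 10.9 → 29.8 kJ/mol.
E(D) − E(B) = 31.3 − 29.8 = +1.5 kJ/mol.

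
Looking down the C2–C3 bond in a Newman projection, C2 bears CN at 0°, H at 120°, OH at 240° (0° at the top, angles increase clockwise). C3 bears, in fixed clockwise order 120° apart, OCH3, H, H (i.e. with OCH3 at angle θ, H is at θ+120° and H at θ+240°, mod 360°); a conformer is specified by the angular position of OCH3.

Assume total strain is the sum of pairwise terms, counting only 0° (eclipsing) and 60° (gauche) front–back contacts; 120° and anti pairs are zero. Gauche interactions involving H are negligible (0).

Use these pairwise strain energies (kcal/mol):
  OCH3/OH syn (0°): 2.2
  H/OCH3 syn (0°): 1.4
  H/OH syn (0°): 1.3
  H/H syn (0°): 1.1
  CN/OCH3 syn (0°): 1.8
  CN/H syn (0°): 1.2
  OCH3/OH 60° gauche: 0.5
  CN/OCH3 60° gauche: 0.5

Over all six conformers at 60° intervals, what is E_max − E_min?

OCH3 at 0° is eclipsed. CN at 0° is eclipsed with OCH3 at 0° (1.8); H at 120° is eclipsed with H at 120° (1.1); OH at 240° is eclipsed with H at 240° (1.3). Total 4.2 kcal/mol.
OCH3 at 60° is staggered. CN at 0° is gauche with OCH3 at 60° (0.5). Total 0.5 kcal/mol.
OCH3 at 120° is eclipsed. CN at 0° is eclipsed with H at 0° (1.2); H at 120° is eclipsed with OCH3 at 120° (1.4); OH at 240° is eclipsed with H at 240° (1.3). Total 3.9 kcal/mol.
OCH3 at 180° is staggered. OH at 240° is gauche with OCH3 at 180° (0.5). Total 0.5 kcal/mol.
OCH3 at 240° is eclipsed. CN at 0° is eclipsed with H at 0° (1.2); H at 120° is eclipsed with H at 120° (1.1); OH at 240° is eclipsed with OCH3 at 240° (2.2). Total 4.5 kcal/mol.
OCH3 at 300° is staggered. CN at 0° is gauche with OCH3 at 300° (0.5); OH at 240° is gauche with OCH3 at 300° (0.5). Total 1.0 kcal/mol.
Max at 240° (4.5 kcal/mol), min at 60° (0.5 kcal/mol); barrier = 4.0 kcal/mol.

4.0 kcal/mol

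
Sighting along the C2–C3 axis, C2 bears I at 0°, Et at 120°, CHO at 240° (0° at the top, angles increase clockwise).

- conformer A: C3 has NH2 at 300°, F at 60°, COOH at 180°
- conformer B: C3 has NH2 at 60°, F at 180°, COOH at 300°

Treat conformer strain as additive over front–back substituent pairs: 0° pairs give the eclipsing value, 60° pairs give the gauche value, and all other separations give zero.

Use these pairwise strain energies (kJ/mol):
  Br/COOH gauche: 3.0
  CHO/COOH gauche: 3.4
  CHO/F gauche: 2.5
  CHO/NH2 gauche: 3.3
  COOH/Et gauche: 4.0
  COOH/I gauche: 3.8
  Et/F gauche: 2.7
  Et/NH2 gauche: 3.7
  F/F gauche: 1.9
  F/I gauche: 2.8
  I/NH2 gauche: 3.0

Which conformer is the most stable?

A (staggered): I(0°)/NH2(300°) gauche 3.0; I(0°)/F(60°) gauche 2.8; Et(120°)/F(60°) gauche 2.7; Et(120°)/COOH(180°) gauche 4.0; CHO(240°)/NH2(300°) gauche 3.3; CHO(240°)/COOH(180°) gauche 3.4 → 19.2 kJ/mol.
B (staggered): I(0°)/NH2(60°) gauche 3.0; I(0°)/COOH(300°) gauche 3.8; Et(120°)/NH2(60°) gauche 3.7; Et(120°)/F(180°) gauche 2.7; CHO(240°)/F(180°) gauche 2.5; CHO(240°)/COOH(300°) gauche 3.4 → 19.1 kJ/mol.
B has the lowest total (19.1 kJ/mol).

B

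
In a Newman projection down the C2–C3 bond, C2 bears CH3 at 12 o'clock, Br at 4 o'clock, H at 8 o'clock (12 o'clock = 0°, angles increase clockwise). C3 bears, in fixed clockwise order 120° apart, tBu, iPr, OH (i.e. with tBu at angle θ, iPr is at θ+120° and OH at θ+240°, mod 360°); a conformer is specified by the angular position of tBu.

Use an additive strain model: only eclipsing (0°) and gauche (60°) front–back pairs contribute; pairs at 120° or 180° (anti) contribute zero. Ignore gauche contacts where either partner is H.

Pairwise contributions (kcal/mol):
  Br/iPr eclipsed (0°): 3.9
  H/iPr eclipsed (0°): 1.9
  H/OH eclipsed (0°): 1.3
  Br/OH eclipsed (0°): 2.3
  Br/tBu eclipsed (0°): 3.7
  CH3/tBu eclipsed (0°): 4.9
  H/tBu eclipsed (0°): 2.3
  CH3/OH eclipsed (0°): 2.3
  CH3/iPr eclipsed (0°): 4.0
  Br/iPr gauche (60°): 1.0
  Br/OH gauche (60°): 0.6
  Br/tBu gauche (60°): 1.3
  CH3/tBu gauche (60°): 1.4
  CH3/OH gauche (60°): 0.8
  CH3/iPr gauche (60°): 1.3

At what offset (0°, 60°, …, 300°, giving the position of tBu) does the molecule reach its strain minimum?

180°

tBu at 0° (eclipsed): CH3–tBu eclipsed, Br–iPr eclipsed, H–OH eclipsed; 4.9 + 3.9 + 1.3 = 10.1 kcal/mol.
tBu at 60° (staggered): CH3–tBu gauche, CH3–OH gauche, Br–tBu gauche, Br–iPr gauche; 1.4 + 0.8 + 1.3 + 1.0 = 4.5 kcal/mol.
tBu at 120° (eclipsed): CH3–OH eclipsed, Br–tBu eclipsed, H–iPr eclipsed; 2.3 + 3.7 + 1.9 = 7.9 kcal/mol.
tBu at 180° (staggered): CH3–iPr gauche, CH3–OH gauche, Br–tBu gauche, Br–OH gauche; 1.3 + 0.8 + 1.3 + 0.6 = 4.0 kcal/mol.
tBu at 240° (eclipsed): CH3–iPr eclipsed, Br–OH eclipsed, H–tBu eclipsed; 4.0 + 2.3 + 2.3 = 8.6 kcal/mol.
tBu at 300° (staggered): CH3–tBu gauche, CH3–iPr gauche, Br–iPr gauche, Br–OH gauche; 1.4 + 1.3 + 1.0 + 0.6 = 4.3 kcal/mol.
The minimum (4.0 kcal/mol) occurs with tBu at 180°.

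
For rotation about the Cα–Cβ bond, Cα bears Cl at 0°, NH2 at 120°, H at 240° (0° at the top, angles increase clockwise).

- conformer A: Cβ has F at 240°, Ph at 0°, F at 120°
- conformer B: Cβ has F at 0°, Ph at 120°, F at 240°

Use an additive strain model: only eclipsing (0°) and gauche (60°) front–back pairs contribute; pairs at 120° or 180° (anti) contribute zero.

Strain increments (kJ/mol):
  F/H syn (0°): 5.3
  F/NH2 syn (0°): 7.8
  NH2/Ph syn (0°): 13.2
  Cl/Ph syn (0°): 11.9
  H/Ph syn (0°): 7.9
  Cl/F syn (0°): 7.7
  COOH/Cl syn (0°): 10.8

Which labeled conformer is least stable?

A (eclipsed): Cl–Ph eclipsed, NH2–F eclipsed, H–F eclipsed; 11.9 + 7.8 + 5.3 = 25.0 kJ/mol.
B (eclipsed): Cl–F eclipsed, NH2–Ph eclipsed, H–F eclipsed; 7.7 + 13.2 + 5.3 = 26.2 kJ/mol.
B has the highest total (26.2 kJ/mol).

B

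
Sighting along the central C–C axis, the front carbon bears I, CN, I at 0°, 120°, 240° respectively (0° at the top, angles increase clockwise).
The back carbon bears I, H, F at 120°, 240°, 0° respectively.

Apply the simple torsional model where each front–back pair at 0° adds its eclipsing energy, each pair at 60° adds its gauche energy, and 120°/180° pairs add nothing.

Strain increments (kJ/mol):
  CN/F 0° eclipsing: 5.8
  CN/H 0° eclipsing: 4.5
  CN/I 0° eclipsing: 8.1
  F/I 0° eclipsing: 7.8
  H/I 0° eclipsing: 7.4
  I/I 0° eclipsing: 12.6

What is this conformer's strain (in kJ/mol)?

23.3 kJ/mol

This conformer (eclipsed): I–F eclipsed, CN–I eclipsed, I–H eclipsed; 7.8 + 8.1 + 7.4 = 23.3 kJ/mol.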